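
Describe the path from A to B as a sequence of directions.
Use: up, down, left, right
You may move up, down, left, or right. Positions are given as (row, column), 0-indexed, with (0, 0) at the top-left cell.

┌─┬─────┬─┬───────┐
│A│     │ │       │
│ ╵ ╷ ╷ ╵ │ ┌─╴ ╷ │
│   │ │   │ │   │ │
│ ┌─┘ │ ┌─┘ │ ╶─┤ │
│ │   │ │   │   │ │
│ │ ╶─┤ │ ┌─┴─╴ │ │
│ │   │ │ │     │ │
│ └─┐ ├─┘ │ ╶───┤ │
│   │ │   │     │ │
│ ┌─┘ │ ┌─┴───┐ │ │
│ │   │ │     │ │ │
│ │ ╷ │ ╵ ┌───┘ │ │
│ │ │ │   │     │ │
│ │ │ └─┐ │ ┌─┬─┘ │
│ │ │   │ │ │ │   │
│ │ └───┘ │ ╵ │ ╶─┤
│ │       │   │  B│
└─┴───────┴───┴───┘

Finding the path and converting it to directions:
Path through cells: (0,0) → (1,0) → (1,1) → (0,1) → (0,2) → (1,2) → (2,2) → (2,1) → (3,1) → (3,2) → (4,2) → (5,2) → (5,1) → (6,1) → (7,1) → (8,1) → (8,2) → (8,3) → (8,4) → (7,4) → (6,4) → (6,3) → (5,3) → (4,3) → (4,4) → (3,4) → (2,4) → (2,5) → (1,5) → (0,5) → (0,6) → (0,7) → (0,8) → (1,8) → (2,8) → (3,8) → (4,8) → (5,8) → (6,8) → (7,8) → (7,7) → (8,7) → (8,8)
Directions: down, right, up, right, down, down, left, down, right, down, down, left, down, down, down, right, right, right, up, up, left, up, up, right, up, up, right, up, up, right, right, right, down, down, down, down, down, down, down, left, down, right

Solution:

┌─┬─────┬─┬───────┐
│A│↱ ↓  │ │↱ → → ↓│
│ ╵ ╷ ╷ ╵ │ ┌─╴ ╷ │
│↳ ↑│↓│   │↑│   │↓│
│ ┌─┘ │ ┌─┘ │ ╶─┤ │
│ │↓ ↲│ │↱ ↑│   │↓│
│ │ ╶─┤ │ ┌─┴─╴ │ │
│ │↳ ↓│ │↑│     │↓│
│ └─┐ ├─┘ │ ╶───┤ │
│   │↓│↱ ↑│     │↓│
│ ┌─┘ │ ┌─┴───┐ │ │
│ │↓ ↲│↑│     │ │↓│
│ │ ╷ │ ╵ ┌───┘ │ │
│ │↓│ │↑ ↰│     │↓│
│ │ │ └─┐ │ ┌─┬─┘ │
│ │↓│   │↑│ │ │↓ ↲│
│ │ └───┘ │ ╵ │ ╶─┤
│ │↳ → → ↑│   │↳ B│
└─┴───────┴───┴───┘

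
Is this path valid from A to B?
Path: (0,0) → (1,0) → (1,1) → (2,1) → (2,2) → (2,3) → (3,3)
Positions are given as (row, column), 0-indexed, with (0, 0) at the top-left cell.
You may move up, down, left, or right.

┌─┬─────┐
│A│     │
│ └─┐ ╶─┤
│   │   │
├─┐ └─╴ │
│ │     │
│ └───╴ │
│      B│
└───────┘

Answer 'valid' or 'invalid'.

Checking path validity:
Result: All consecutive moves are passable.

valid

Correct solution:

┌─┬─────┐
│A│     │
│ └─┐ ╶─┤
│↳ ↓│   │
├─┐ └─╴ │
│ │↳ → ↓│
│ └───╴ │
│      B│
└───────┘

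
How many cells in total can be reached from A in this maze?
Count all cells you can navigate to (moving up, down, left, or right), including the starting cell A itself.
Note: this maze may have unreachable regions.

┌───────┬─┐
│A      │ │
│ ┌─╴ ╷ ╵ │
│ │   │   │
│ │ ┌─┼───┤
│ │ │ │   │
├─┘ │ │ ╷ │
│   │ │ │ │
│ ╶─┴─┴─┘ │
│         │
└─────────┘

Using BFS/flood-fill to find all reachable cells from A:
Maze size: 5 × 5 = 25 total cells
2 cell(s) are walled off and cannot be reached from A.
Reachable cells: 23

Reachable region (· marks reachable cells):

┌───────┬─┐
│A · · ·│·│
│ ┌─╴ ╷ ╵ │
│·│· ·│· ·│
│ │ ┌─┼───┤
│·│·│ │· ·│
├─┘ │ │ ╷ │
│· ·│ │·│·│
│ ╶─┴─┴─┘ │
│· · · · ·│
└─────────┘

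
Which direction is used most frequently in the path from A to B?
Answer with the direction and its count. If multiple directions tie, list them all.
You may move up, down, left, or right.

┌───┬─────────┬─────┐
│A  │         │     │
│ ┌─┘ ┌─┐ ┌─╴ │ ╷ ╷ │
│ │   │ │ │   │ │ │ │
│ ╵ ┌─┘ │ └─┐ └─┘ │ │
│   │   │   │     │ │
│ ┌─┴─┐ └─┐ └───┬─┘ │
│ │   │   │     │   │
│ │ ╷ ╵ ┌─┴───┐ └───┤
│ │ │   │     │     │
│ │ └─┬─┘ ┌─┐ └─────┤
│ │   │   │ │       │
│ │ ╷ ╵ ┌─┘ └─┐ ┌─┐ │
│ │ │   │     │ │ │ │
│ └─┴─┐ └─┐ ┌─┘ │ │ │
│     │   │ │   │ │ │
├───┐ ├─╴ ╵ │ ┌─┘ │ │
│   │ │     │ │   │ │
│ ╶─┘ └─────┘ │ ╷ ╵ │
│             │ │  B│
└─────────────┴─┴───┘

Directions: down, down, down, down, down, down, down, right, right, down, down, right, right, right, right, up, up, right, up, up, right, right, down, down, down, down
Counts: {'down': 13, 'right': 9, 'up': 4}
Most common: down (13 times)

Solution:

┌───┬─────────┬─────┐
│A  │         │     │
│ ┌─┘ ┌─┐ ┌─╴ │ ╷ ╷ │
│↓│   │ │ │   │ │ │ │
│ ╵ ┌─┘ │ └─┐ └─┘ │ │
│↓  │   │   │     │ │
│ ┌─┴─┐ └─┐ └───┬─┘ │
│↓│   │   │     │   │
│ │ ╷ ╵ ┌─┴───┐ └───┤
│↓│ │   │     │     │
│ │ └─┬─┘ ┌─┐ └─────┤
│↓│   │   │ │  ↱ → ↓│
│ │ ╷ ╵ ┌─┘ └─┐ ┌─┐ │
│↓│ │   │     │↑│ │↓│
│ └─┴─┐ └─┐ ┌─┘ │ │ │
│↳ → ↓│   │ │↱ ↑│ │↓│
├───┐ ├─╴ ╵ │ ┌─┘ │ │
│   │↓│     │↑│   │↓│
│ ╶─┘ └─────┘ │ ╷ ╵ │
│    ↳ → → → ↑│ │  B│
└─────────────┴─┴───┘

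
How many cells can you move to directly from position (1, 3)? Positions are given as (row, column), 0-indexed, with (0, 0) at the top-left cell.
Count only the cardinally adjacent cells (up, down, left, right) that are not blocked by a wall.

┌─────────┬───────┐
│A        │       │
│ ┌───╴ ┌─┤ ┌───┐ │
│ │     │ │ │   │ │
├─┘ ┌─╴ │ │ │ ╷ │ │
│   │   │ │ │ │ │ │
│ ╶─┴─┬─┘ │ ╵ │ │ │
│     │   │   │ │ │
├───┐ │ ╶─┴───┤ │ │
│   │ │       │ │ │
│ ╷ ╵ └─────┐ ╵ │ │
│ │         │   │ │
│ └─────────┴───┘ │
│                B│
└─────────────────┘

Checking passable neighbors of (1, 3):
Neighbors: (0, 3), (2, 3), (1, 2)
Count: 3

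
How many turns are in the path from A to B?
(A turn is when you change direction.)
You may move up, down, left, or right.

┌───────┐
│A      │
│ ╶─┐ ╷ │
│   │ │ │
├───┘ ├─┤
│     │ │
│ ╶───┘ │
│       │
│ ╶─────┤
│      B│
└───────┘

Directions: right, right, down, down, left, left, down, down, right, right, right
Number of turns: 4

Solution:

┌───────┐
│A → ↓  │
│ ╶─┐ ╷ │
│   │↓│ │
├───┘ ├─┤
│↓ ← ↲│ │
│ ╶───┘ │
│↓      │
│ ╶─────┤
│↳ → → B│
└───────┘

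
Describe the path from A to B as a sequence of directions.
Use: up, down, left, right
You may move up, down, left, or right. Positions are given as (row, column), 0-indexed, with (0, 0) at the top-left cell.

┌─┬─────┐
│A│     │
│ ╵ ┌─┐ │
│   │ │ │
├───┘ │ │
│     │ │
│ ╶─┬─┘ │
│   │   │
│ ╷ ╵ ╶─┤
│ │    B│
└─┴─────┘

Finding the path and converting it to directions:
Path through cells: (0,0) → (1,0) → (1,1) → (0,1) → (0,2) → (0,3) → (1,3) → (2,3) → (3,3) → (3,2) → (4,2) → (4,3)
Directions: down, right, up, right, right, down, down, down, left, down, right

Solution:

┌─┬─────┐
│A│↱ → ↓│
│ ╵ ┌─┐ │
│↳ ↑│ │↓│
├───┘ │ │
│     │↓│
│ ╶─┬─┘ │
│   │↓ ↲│
│ ╷ ╵ ╶─┤
│ │  ↳ B│
└─┴─────┘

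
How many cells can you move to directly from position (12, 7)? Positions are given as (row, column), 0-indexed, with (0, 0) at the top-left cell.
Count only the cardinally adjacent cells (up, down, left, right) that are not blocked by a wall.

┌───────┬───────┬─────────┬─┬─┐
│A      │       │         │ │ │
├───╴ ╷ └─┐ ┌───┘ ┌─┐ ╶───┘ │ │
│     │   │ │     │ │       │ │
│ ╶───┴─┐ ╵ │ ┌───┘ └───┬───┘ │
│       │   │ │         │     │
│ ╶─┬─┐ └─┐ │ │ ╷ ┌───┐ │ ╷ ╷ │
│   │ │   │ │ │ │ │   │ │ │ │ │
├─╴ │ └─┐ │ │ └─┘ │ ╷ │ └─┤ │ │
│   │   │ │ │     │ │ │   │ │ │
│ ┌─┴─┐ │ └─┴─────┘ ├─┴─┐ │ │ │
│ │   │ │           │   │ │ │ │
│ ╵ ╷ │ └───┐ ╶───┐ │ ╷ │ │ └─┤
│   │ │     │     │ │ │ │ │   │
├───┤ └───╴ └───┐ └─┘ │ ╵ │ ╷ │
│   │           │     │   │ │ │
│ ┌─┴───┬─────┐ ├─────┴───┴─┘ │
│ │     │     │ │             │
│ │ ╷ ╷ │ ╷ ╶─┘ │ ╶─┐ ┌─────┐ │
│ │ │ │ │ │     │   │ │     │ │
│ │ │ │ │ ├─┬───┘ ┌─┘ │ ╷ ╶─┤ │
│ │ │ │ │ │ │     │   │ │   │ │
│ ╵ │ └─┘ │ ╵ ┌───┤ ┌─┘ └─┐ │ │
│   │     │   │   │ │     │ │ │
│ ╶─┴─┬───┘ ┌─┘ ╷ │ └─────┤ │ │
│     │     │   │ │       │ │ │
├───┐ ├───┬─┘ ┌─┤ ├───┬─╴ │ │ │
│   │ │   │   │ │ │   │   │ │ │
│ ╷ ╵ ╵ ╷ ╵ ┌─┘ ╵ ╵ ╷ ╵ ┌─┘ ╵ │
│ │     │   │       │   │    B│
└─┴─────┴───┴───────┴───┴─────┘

Checking passable neighbors of (12, 7):
Neighbors: (11, 7), (12, 6)
Count: 2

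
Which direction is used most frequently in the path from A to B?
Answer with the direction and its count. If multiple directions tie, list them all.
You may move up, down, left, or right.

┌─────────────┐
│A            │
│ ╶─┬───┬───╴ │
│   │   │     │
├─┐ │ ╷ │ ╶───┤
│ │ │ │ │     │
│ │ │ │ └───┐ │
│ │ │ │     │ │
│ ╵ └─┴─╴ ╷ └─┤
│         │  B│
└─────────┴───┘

Directions: down, right, down, down, down, right, right, right, up, right, down, right
Counts: {'down': 5, 'right': 6, 'up': 1}
Most common: right (6 times)

Solution:

┌─────────────┐
│A            │
│ ╶─┬───┬───╴ │
│↳ ↓│   │     │
├─┐ │ ╷ │ ╶───┤
│ │↓│ │ │     │
│ │ │ │ └───┐ │
│ │↓│ │  ↱ ↓│ │
│ ╵ └─┴─╴ ╷ └─┤
│  ↳ → → ↑│↳ B│
└─────────┴───┘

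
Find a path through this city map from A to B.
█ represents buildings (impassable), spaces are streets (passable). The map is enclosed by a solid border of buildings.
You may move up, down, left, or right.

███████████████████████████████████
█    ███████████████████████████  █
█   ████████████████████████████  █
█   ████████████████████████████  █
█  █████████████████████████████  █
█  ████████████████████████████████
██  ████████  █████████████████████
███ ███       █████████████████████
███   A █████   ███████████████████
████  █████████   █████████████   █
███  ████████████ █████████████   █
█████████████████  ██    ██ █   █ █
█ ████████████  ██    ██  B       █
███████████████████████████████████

Finding the shortest path from A to B:
Movement: cardinal only
Path length: 28 steps
Directions: right → up → right → right → right → right → right → right → down → right → right → down → right → right → down → down → right → down → right → right → right → up → right → right → right → down → right → right

Solution:

███████████████████████████████████
█    ███████████████████████████  █
█   ████████████████████████████  █
█   ████████████████████████████  █
█  █████████████████████████████  █
█  ████████████████████████████████
██  ████████  █████████████████████
███ ███↱→→→→→↓█████████████████████
███   A↑█████↳→↓███████████████████
████  █████████↳→↓█████████████   █
███  ████████████↓█████████████   █
█████████████████↳↓██↱→→↓██ █   █ █
█ ████████████  ██↳→→↑██↳→B       █
███████████████████████████████████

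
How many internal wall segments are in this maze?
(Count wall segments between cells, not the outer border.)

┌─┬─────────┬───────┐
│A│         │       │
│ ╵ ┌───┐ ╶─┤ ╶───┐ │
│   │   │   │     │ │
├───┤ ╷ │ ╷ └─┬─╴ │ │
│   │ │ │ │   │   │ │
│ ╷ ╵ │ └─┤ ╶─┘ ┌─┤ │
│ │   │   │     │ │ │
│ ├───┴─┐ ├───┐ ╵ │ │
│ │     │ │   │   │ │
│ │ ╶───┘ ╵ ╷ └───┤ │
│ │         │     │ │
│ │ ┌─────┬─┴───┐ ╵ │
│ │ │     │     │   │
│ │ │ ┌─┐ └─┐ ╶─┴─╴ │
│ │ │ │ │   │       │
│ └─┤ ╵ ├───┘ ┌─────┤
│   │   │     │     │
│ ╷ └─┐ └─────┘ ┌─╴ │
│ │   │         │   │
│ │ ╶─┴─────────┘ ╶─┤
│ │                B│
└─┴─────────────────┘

Counting internal wall segments:
Total internal walls: 90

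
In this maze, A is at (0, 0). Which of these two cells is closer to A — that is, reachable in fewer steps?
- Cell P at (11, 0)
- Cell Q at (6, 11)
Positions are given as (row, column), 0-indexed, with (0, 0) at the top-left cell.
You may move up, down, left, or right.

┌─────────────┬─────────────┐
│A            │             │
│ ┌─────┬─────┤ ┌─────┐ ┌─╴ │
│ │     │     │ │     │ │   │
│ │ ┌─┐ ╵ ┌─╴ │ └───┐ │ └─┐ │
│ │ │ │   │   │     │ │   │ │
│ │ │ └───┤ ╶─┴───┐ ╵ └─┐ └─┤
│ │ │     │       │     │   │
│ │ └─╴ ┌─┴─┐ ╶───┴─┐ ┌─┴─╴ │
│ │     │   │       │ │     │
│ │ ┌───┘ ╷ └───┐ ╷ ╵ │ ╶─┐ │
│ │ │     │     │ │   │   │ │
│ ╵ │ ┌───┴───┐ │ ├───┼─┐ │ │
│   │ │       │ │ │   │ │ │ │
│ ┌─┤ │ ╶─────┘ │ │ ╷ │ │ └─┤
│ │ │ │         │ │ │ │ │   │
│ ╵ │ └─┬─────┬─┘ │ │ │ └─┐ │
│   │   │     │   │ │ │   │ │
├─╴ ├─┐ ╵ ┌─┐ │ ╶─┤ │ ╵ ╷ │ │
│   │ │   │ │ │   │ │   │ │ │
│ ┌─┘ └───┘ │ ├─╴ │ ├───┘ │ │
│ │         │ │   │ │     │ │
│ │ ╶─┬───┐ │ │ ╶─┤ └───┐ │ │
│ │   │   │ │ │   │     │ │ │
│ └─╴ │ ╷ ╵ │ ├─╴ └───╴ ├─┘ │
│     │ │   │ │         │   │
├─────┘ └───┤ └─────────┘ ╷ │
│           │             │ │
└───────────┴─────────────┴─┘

Shortest path A → P at (11, 0): 13 steps
Shortest path A → Q at (6, 11): 57 steps

P is closer (13 steps vs 57 steps).

Path to P:

┌─────────────┬─────────────┐
│A            │             │
│ ┌─────┬─────┤ ┌─────┐ ┌─╴ │
│↓│     │     │ │     │ │   │
│ │ ┌─┐ ╵ ┌─╴ │ └───┐ │ └─┐ │
│↓│ │ │   │   │     │ │   │ │
│ │ │ └───┤ ╶─┴───┐ ╵ └─┐ └─┤
│↓│ │     │       │     │   │
│ │ └─╴ ┌─┴─┐ ╶───┴─┐ ┌─┴─╴ │
│↓│     │   │       │ │     │
│ │ ┌───┘ ╷ └───┐ ╷ ╵ │ ╶─┐ │
│↓│ │     │     │ │   │   │ │
│ ╵ │ ┌───┴───┐ │ ├───┼─┐ │ │
│↓  │ │       │ │ │   │ │ │ │
│ ┌─┤ │ ╶─────┘ │ │ ╷ │ │ └─┤
│↓│ │ │         │ │ │ │ │   │
│ ╵ │ └─┬─────┬─┘ │ │ │ └─┐ │
│↳ ↓│   │     │   │ │ │   │ │
├─╴ ├─┐ ╵ ┌─┐ │ ╶─┤ │ ╵ ╷ │ │
│↓ ↲│ │   │ │ │   │ │   │ │ │
│ ┌─┘ └───┘ │ ├─╴ │ ├───┘ │ │
│↓│         │ │   │ │     │ │
│ │ ╶─┬───┐ │ │ ╶─┤ └───┐ │ │
│P│   │   │ │ │   │     │ │ │
│ └─╴ │ ╷ ╵ │ ├─╴ └───╴ ├─┘ │
│     │ │   │ │         │   │
├─────┘ └───┤ └─────────┘ ╷ │
│           │             │ │
└───────────┴─────────────┴─┘

Path to Q:

┌─────────────┬─────────────┐
│A            │             │
│ ┌─────┬─────┤ ┌─────┐ ┌─╴ │
│↓│↱ → ↓│↱ → ↓│ │     │ │   │
│ │ ┌─┐ ╵ ┌─╴ │ └───┐ │ └─┐ │
│↓│↑│ │↳ ↑│↓ ↲│     │ │   │ │
│ │ │ └───┤ ╶─┴───┐ ╵ └─┐ └─┤
│↓│↑│     │↳ ↓    │     │   │
│ │ └─╴ ┌─┴─┐ ╶───┴─┐ ┌─┴─╴ │
│↓│↑    │   │↳ → ↓  │ │     │
│ │ ┌───┘ ╷ └───┐ ╷ ╵ │ ╶─┐ │
│↓│↑│     │     │↓│   │   │ │
│ ╵ │ ┌───┴───┐ │ ├───┼─┐ │ │
│↳ ↑│ │       │ │↓│↱ ↓│Q│ │ │
│ ┌─┤ │ ╶─────┘ │ │ ╷ │ │ └─┤
│ │ │ │         │↓│↑│↓│↑│   │
│ ╵ │ └─┬─────┬─┘ │ │ │ └─┐ │
│   │   │     │↓ ↲│↑│↓│↑  │ │
├─╴ ├─┐ ╵ ┌─┐ │ ╶─┤ │ ╵ ╷ │ │
│   │ │   │ │ │↳ ↓│↑│↳ ↑│ │ │
│ ┌─┘ └───┘ │ ├─╴ │ ├───┘ │ │
│ │         │ │↓ ↲│↑│     │ │
│ │ ╶─┬───┐ │ │ ╶─┤ └───┐ │ │
│ │   │   │ │ │↳ ↓│↑ ← ↰│ │ │
│ └─╴ │ ╷ ╵ │ ├─╴ └───╴ ├─┘ │
│     │ │   │ │  ↳ → → ↑│   │
├─────┘ └───┤ └─────────┘ ╷ │
│           │             │ │
└───────────┴─────────────┴─┘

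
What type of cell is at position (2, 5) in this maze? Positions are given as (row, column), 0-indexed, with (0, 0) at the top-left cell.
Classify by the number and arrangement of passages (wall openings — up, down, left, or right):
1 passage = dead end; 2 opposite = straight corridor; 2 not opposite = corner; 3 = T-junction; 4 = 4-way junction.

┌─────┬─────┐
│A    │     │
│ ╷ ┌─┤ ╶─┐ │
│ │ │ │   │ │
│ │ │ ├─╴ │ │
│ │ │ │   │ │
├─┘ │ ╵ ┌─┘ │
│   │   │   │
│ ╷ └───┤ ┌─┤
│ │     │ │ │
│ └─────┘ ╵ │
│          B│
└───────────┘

Checking cell at (2, 5):
Number of passages: 2
Cell type: straight corridor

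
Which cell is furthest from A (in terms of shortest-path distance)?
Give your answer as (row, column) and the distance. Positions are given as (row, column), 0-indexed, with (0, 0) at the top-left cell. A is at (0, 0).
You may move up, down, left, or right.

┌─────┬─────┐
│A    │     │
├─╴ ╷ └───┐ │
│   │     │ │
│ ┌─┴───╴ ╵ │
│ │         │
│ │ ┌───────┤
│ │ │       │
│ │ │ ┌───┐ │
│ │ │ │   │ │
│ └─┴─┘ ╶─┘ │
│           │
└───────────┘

Computing BFS distances from A to all cells:
Furthest cell: (4, 2)
Distance: 18 steps

Path from A to the furthest cell:

┌─────┬─────┐
│A ↓  │     │
├─╴ ╷ └───┐ │
│↓ ↲│     │ │
│ ┌─┴───╴ ╵ │
│↓│         │
│ │ ┌───────┤
│↓│ │↓ ← ← ↰│
│ │ │ ┌───┐ │
│↓│ │B│   │↑│
│ └─┴─┘ ╶─┘ │
│↳ → → → → ↑│
└───────────┘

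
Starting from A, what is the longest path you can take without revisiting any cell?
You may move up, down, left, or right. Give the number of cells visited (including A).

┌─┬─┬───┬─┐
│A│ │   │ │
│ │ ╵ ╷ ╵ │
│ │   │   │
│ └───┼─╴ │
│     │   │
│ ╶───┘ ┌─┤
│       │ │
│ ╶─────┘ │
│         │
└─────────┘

Finding longest simple path using DFS:
Start: (0, 0)
Longest path visits 16 cells
Path: A → down → down → down → right → right → right → up → right → up → left → up → left → down → left → up

Solution:

┌─┬─┬───┬─┐
│A│B│↓ ↰│ │
│ │ ╵ ╷ ╵ │
│↓│↑ ↲│↑ ↰│
│ └───┼─╴ │
│↓    │↱ ↑│
│ ╶───┘ ┌─┤
│↳ → → ↑│ │
│ ╶─────┘ │
│         │
└─────────┘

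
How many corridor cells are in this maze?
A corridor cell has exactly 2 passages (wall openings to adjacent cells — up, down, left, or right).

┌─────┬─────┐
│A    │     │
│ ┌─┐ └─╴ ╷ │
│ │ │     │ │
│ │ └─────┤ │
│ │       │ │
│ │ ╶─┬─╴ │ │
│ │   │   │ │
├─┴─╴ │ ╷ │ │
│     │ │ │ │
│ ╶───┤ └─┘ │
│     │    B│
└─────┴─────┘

Counting cells with exactly 2 passages:
Total corridor cells: 28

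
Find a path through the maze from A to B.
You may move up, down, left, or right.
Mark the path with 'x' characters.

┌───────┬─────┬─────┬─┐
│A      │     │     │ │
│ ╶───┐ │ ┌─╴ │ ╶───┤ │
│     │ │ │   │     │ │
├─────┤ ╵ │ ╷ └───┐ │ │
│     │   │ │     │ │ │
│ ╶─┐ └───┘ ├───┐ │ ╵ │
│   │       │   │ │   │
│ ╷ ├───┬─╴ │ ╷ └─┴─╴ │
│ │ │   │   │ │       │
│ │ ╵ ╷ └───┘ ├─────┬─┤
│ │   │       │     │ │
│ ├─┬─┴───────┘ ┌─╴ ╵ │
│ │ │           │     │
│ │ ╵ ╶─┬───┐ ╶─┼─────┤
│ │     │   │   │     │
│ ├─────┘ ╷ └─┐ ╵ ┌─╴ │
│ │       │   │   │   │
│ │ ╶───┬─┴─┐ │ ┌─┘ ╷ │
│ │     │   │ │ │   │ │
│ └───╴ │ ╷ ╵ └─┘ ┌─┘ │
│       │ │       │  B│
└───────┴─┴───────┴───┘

Finding the shortest path through the maze:
Path length: 52 steps
Directions: right → right → right → down → down → right → up → up → right → right → down → left → down → down → left → left → left → up → left → left → down → down → down → down → down → down → down → down → right → right → right → up → left → left → up → right → right → right → up → right → down → right → down → down → right → right → up → right → up → right → down → down

Solution:

┌───────┬─────┬─────┬─┐
│A x x x│x x x│     │ │
│ ╶───┐ │ ┌─╴ │ ╶───┤ │
│     │x│x│x x│     │ │
├─────┤ ╵ │ ╷ └───┐ │ │
│x x x│x x│x│     │ │ │
│ ╶─┐ └───┘ ├───┐ │ ╵ │
│x  │x x x x│   │ │   │
│ ╷ ├───┬─╴ │ ╷ └─┴─╴ │
│x│ │   │   │ │       │
│ │ ╵ ╷ └───┘ ├─────┬─┤
│x│   │       │     │ │
│ ├─┬─┴───────┘ ┌─╴ ╵ │
│x│ │           │     │
│ │ ╵ ╶─┬───┐ ╶─┼─────┤
│x│     │x x│   │     │
│ ├─────┘ ╷ └─┐ ╵ ┌─╴ │
│x│x x x x│x x│   │x x│
│ │ ╶───┬─┴─┐ │ ┌─┘ ╷ │
│x│x x x│   │x│ │x x│x│
│ └───╴ │ ╷ ╵ └─┘ ┌─┘ │
│x x x x│ │  x x x│  B│
└───────┴─┴───────┴───┘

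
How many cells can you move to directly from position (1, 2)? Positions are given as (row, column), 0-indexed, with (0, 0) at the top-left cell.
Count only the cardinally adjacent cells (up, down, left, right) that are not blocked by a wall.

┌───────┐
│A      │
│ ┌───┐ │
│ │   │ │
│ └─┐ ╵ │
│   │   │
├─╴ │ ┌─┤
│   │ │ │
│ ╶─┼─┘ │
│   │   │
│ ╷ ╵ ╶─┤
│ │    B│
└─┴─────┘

Checking passable neighbors of (1, 2):
Neighbors: (2, 2), (1, 1)
Count: 2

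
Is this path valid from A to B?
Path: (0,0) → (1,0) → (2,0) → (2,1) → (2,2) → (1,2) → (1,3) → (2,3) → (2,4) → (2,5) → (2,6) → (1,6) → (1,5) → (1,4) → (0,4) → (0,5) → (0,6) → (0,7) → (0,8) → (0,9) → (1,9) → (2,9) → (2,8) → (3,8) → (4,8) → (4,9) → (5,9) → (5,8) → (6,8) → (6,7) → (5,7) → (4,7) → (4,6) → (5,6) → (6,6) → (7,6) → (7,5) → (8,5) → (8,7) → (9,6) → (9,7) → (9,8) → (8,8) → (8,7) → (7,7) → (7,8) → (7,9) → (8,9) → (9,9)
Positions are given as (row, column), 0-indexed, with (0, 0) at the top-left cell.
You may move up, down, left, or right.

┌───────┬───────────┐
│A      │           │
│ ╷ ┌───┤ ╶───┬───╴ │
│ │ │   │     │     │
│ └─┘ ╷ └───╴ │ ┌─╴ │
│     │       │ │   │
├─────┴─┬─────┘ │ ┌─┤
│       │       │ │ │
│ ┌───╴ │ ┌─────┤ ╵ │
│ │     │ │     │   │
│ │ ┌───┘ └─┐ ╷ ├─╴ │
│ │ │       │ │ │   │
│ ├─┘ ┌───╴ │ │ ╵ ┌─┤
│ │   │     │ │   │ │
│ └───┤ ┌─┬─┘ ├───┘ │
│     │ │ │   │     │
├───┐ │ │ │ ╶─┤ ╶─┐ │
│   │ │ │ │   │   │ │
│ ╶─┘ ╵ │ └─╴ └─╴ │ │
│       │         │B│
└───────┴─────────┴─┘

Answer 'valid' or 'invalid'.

Checking path validity:
Result: Invalid move at step 38: cannot move from (8, 5) to (8, 7).

invalid

Correct solution:

┌───────┬───────────┐
│A      │↱ → → → → ↓│
│ ╷ ┌───┤ ╶───┬───╴ │
│↓│ │↱ ↓│↑ ← ↰│    ↓│
│ └─┘ ╷ └───╴ │ ┌─╴ │
│↳ → ↑│↳ → → ↑│ │↓ ↲│
├─────┴─┬─────┘ │ ┌─┤
│       │       │↓│ │
│ ┌───╴ │ ┌─────┤ ╵ │
│ │     │ │  ↓ ↰│↳ ↓│
│ │ ┌───┘ └─┐ ╷ ├─╴ │
│ │ │       │↓│↑│↓ ↲│
│ ├─┘ ┌───╴ │ │ ╵ ┌─┤
│ │   │     │↓│↑ ↲│ │
│ └───┤ ┌─┬─┘ ├───┘ │
│     │ │ │↓ ↲│↱ → ↓│
├───┐ │ │ │ ╶─┤ ╶─┐ │
│   │ │ │ │↳ ↓│↑ ↰│↓│
│ ╶─┘ ╵ │ └─╴ └─╴ │ │
│       │    ↳ → ↑│B│
└───────┴─────────┴─┘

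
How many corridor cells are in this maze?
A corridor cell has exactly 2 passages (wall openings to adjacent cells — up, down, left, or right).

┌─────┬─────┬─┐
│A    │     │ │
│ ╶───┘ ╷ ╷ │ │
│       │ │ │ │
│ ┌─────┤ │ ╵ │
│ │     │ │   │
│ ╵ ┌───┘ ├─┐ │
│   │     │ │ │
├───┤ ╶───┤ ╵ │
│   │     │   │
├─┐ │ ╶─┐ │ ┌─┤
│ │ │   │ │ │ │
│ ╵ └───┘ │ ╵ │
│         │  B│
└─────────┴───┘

Counting cells with exactly 2 passages:
Total corridor cells: 35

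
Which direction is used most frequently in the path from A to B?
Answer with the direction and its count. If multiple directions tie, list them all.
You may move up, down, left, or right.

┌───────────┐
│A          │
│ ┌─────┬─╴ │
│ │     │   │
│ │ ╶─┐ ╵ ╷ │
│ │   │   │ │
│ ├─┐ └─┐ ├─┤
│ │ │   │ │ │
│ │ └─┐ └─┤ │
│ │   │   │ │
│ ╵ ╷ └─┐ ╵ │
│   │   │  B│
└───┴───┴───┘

Directions: right, right, right, right, right, down, left, down, left, up, left, left, down, right, down, right, down, right, down, right
Counts: {'right': 9, 'down': 6, 'left': 4, 'up': 1}
Most common: right (9 times)

Solution:

┌───────────┐
│A → → → → ↓│
│ ┌─────┬─╴ │
│ │↓ ← ↰│↓ ↲│
│ │ ╶─┐ ╵ ╷ │
│ │↳ ↓│↑ ↲│ │
│ ├─┐ └─┐ ├─┤
│ │ │↳ ↓│ │ │
│ │ └─┐ └─┤ │
│ │   │↳ ↓│ │
│ ╵ ╷ └─┐ ╵ │
│   │   │↳ B│
└───┴───┴───┘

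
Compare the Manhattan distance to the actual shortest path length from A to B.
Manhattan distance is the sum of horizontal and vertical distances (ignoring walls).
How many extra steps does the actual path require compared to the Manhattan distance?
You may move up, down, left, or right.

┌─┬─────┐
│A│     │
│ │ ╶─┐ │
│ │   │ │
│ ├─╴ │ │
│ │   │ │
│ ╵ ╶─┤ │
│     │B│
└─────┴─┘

Manhattan distance: |3 - 0| + |3 - 0| = 6
Actual path length: 14
Extra steps: 14 - 6 = 8

Solution:

┌─┬─────┐
│A│↱ → ↓│
│ │ ╶─┐ │
│↓│↑ ↰│↓│
│ ├─╴ │ │
│↓│↱ ↑│↓│
│ ╵ ╶─┤ │
│↳ ↑  │B│
└─────┴─┘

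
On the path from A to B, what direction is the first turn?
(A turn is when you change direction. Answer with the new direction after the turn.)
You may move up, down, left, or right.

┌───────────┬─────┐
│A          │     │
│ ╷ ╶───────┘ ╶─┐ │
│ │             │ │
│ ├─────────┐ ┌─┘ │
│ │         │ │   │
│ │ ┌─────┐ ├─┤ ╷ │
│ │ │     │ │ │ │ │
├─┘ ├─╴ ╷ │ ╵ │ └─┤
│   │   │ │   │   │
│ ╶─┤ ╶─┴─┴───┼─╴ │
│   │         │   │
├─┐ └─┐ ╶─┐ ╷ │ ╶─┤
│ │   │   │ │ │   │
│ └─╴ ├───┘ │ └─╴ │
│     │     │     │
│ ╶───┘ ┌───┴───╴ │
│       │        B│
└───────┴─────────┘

Directions: right, down, right, right, right, right, right, up, right, right, down, down, left, down, down, right, down, left, down, right, down, down
First turn direction: down

Solution:

┌───────────┬─────┐
│A ↓        │↱ → ↓│
│ ╷ ╶───────┘ ╶─┐ │
│ │↳ → → → → ↑  │↓│
│ ├─────────┐ ┌─┘ │
│ │         │ │↓ ↲│
│ │ ┌─────┐ ├─┤ ╷ │
│ │ │     │ │ │↓│ │
├─┘ ├─╴ ╷ │ ╵ │ └─┤
│   │   │ │   │↳ ↓│
│ ╶─┤ ╶─┴─┴───┼─╴ │
│   │         │↓ ↲│
├─┐ └─┐ ╶─┐ ╷ │ ╶─┤
│ │   │   │ │ │↳ ↓│
│ └─╴ ├───┘ │ └─╴ │
│     │     │    ↓│
│ ╶───┘ ┌───┴───╴ │
│       │        B│
└───────┴─────────┘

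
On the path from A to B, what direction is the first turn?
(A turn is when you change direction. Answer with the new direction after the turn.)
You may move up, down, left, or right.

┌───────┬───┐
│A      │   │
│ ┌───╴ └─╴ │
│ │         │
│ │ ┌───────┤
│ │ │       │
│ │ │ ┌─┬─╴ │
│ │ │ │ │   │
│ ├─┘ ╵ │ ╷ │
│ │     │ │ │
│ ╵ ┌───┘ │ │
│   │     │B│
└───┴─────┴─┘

Directions: down, down, down, down, down, right, up, right, up, up, right, right, right, down, down, down
First turn direction: right

Solution:

┌───────┬───┐
│A      │   │
│ ┌───╴ └─╴ │
│↓│         │
│ │ ┌───────┤
│↓│ │↱ → → ↓│
│ │ │ ┌─┬─╴ │
│↓│ │↑│ │  ↓│
│ ├─┘ ╵ │ ╷ │
│↓│↱ ↑  │ │↓│
│ ╵ ┌───┘ │ │
│↳ ↑│     │B│
└───┴─────┴─┘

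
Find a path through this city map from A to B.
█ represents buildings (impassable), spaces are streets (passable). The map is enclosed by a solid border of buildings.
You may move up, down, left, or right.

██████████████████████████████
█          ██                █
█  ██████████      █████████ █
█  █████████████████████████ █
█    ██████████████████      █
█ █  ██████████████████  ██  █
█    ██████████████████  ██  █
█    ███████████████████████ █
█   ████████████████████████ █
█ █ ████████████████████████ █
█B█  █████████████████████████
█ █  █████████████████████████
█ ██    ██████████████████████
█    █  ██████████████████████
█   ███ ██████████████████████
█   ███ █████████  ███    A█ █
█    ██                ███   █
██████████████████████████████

Finding the shortest path from A to B:
Movement: cardinal only
Path length: 34 steps
Directions: left → left → left → left → down → left → left → left → left → left → left → left → left → left → left → left → left → left → left → left → up → up → up → up → left → left → left → down → left → left → left → up → up → up

Solution:

██████████████████████████████
█          ██                █
█  ██████████      █████████ █
█  █████████████████████████ █
█    ██████████████████      █
█ █  ██████████████████  ██  █
█    ██████████████████  ██  █
█    ███████████████████████ █
█   ████████████████████████ █
█ █ ████████████████████████ █
█B█  █████████████████████████
█↑█  █████████████████████████
█↑██↓←←↰██████████████████████
█↑←←↲█ ↑██████████████████████
█   ███↑██████████████████████
█   ███↑█████████  ███↓←←←A█ █
█    ██↑←←←←←←←←←←←←←←↲███   █
██████████████████████████████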